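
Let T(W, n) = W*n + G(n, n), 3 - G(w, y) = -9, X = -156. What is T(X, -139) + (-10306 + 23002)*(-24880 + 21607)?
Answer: -41532312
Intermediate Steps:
G(w, y) = 12 (G(w, y) = 3 - 1*(-9) = 3 + 9 = 12)
T(W, n) = 12 + W*n (T(W, n) = W*n + 12 = 12 + W*n)
T(X, -139) + (-10306 + 23002)*(-24880 + 21607) = (12 - 156*(-139)) + (-10306 + 23002)*(-24880 + 21607) = (12 + 21684) + 12696*(-3273) = 21696 - 41554008 = -41532312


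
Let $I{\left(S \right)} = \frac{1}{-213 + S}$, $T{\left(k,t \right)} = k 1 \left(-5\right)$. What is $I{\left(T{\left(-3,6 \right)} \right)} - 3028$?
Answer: $- \frac{599545}{198} \approx -3028.0$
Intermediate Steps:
$T{\left(k,t \right)} = - 5 k$ ($T{\left(k,t \right)} = k \left(-5\right) = - 5 k$)
$I{\left(T{\left(-3,6 \right)} \right)} - 3028 = \frac{1}{-213 - -15} - 3028 = \frac{1}{-213 + 15} - 3028 = \frac{1}{-198} - 3028 = - \frac{1}{198} - 3028 = - \frac{599545}{198}$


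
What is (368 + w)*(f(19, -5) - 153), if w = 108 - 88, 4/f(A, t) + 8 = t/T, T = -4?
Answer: -1609036/27 ≈ -59594.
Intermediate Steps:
f(A, t) = 4/(-8 - t/4) (f(A, t) = 4/(-8 + t/(-4)) = 4/(-8 + t*(-¼)) = 4/(-8 - t/4))
w = 20
(368 + w)*(f(19, -5) - 153) = (368 + 20)*(-16/(32 - 5) - 153) = 388*(-16/27 - 153) = 388*(-4147/27) = -1609036/27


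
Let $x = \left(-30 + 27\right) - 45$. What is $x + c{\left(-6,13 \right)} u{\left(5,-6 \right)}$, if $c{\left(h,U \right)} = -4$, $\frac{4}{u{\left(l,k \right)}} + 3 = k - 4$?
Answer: $- \frac{608}{13} \approx -46.769$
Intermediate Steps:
$u{\left(l,k \right)} = \frac{4}{-7 + k}$ ($u{\left(l,k \right)} = \frac{4}{-3 + \left(k - 4\right)} = \frac{4}{-3 + \left(-4 + k\right)} = \frac{4}{-7 + k}$)
$x = -48$ ($x = -3 - 45 = -48$)
$x + c{\left(-6,13 \right)} u{\left(5,-6 \right)} = -48 - 4 \frac{4}{-7 - 6} = -48 - 4 \frac{4}{-13} = -48 - 4 \cdot 4 \left(- \frac{1}{13}\right) = -48 - - \frac{16}{13} = -48 + \frac{16}{13} = - \frac{608}{13}$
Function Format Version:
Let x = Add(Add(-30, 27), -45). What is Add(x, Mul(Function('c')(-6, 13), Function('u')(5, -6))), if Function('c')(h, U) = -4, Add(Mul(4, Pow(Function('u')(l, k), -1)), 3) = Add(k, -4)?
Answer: Rational(-608, 13) ≈ -46.769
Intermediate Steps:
Function('u')(l, k) = Mul(4, Pow(Add(-7, k), -1)) (Function('u')(l, k) = Mul(4, Pow(Add(-3, Add(k, -4)), -1)) = Mul(4, Pow(Add(-3, Add(-4, k)), -1)) = Mul(4, Pow(Add(-7, k), -1)))
x = -48 (x = Add(-3, -45) = -48)
Add(x, Mul(Function('c')(-6, 13), Function('u')(5, -6))) = Add(-48, Mul(-4, Mul(4, Pow(Add(-7, -6), -1)))) = Add(-48, Mul(-4, Mul(4, Pow(-13, -1)))) = Add(-48, Mul(-4, Mul(4, Rational(-1, 13)))) = Add(-48, Mul(-4, Rational(-4, 13))) = Add(-48, Rational(16, 13)) = Rational(-608, 13)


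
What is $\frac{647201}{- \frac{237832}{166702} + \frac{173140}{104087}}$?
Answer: $\frac{5614957659301937}{2053782448} \approx 2.734 \cdot 10^{6}$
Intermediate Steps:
$\frac{647201}{- \frac{237832}{166702} + \frac{173140}{104087}} = \frac{647201}{\left(-237832\right) \frac{1}{166702} + 173140 \cdot \frac{1}{104087}} = \frac{647201}{- \frac{118916}{83351} + \frac{173140}{104087}} = \frac{647201}{\frac{2053782448}{8675755537}} = 647201 \cdot \frac{8675755537}{2053782448} = \frac{5614957659301937}{2053782448}$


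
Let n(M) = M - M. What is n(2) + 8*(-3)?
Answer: -24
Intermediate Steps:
n(M) = 0
n(2) + 8*(-3) = 0 + 8*(-3) = 0 - 24 = -24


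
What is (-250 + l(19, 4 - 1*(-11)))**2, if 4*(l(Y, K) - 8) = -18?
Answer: 243049/4 ≈ 60762.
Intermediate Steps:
l(Y, K) = 7/2 (l(Y, K) = 8 + (1/4)*(-18) = 8 - 9/2 = 7/2)
(-250 + l(19, 4 - 1*(-11)))**2 = (-250 + 7/2)**2 = (-493/2)**2 = 243049/4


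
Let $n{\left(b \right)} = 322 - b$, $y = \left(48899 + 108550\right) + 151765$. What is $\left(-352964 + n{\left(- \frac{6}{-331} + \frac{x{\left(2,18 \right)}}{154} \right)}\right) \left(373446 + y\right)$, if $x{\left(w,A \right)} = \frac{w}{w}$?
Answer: $- \frac{557782078689890}{2317} \approx -2.4073 \cdot 10^{11}$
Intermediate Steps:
$x{\left(w,A \right)} = 1$
$y = 309214$ ($y = 157449 + 151765 = 309214$)
$\left(-352964 + n{\left(- \frac{6}{-331} + \frac{x{\left(2,18 \right)}}{154} \right)}\right) \left(373446 + y\right) = \left(-352964 - \left(-322 + \frac{6}{331} + \frac{1}{154}\right)\right) \left(373446 + 309214\right) = \left(-352964 - \left(-322 + \frac{1}{154} + \frac{6}{331}\right)\right) 682660 = \left(-352964 + \left(322 - \left(\frac{6}{331} + \frac{1}{154}\right)\right)\right) 682660 = \left(-352964 + \left(322 - \frac{1255}{50974}\right)\right) 682660 = \left(-352964 + \frac{16412373}{50974}\right) 682660 = \left(- \frac{17975574563}{50974}\right) 682660 = - \frac{557782078689890}{2317}$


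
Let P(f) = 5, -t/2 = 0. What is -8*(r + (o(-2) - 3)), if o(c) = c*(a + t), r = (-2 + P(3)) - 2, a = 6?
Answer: 112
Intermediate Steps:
t = 0 (t = -2*0 = 0)
r = 1 (r = (-2 + 5) - 2 = 3 - 2 = 1)
o(c) = 6*c (o(c) = c*(6 + 0) = c*6 = 6*c)
-8*(r + (o(-2) - 3)) = -8*(1 + (6*(-2) - 3)) = -8*(1 + (-12 - 3)) = -8*(1 - 15) = -8*(-14) = 112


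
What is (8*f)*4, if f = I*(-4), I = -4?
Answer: 512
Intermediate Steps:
f = 16 (f = -4*(-4) = 16)
(8*f)*4 = (8*16)*4 = 128*4 = 512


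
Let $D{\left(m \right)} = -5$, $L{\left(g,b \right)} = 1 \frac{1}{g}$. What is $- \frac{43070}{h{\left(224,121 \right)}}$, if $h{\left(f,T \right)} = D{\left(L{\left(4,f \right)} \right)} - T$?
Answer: $\frac{21535}{63} \approx 341.83$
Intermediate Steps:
$L{\left(g,b \right)} = \frac{1}{g}$
$h{\left(f,T \right)} = -5 - T$
$- \frac{43070}{h{\left(224,121 \right)}} = - \frac{43070}{-5 - 121} = - \frac{43070}{-126} = \left(-43070\right) \left(- \frac{1}{126}\right) = \frac{21535}{63}$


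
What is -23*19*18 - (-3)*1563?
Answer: -3177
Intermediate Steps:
-23*19*18 - (-3)*1563 = -437*18 - 1*(-4689) = -1*7866 + 4689 = -7866 + 4689 = -3177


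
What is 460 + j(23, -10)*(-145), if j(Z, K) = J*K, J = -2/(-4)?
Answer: 1185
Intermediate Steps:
J = 1/2 (J = -2*(-1/4) = 1/2 ≈ 0.50000)
j(Z, K) = K/2
460 + j(23, -10)*(-145) = 460 + ((1/2)*(-10))*(-145) = 460 - 5*(-145) = 460 + 725 = 1185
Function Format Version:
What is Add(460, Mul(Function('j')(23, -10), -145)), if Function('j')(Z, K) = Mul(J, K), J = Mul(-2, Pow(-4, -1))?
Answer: 1185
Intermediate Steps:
J = Rational(1, 2) (J = Mul(-2, Rational(-1, 4)) = Rational(1, 2) ≈ 0.50000)
Function('j')(Z, K) = Mul(Rational(1, 2), K)
Add(460, Mul(Function('j')(23, -10), -145)) = Add(460, Mul(Mul(Rational(1, 2), -10), -145)) = Add(460, Mul(-5, -145)) = Add(460, 725) = 1185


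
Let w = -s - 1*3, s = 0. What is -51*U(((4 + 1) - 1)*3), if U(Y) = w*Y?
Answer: 1836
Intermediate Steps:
w = -3 (w = -1*0 - 1*3 = 0 - 3 = -3)
U(Y) = -3*Y
-51*U(((4 + 1) - 1)*3) = -(-153)*((4 + 1) - 1)*3 = -(-153)*(5 - 1)*3 = -(-153)*4*3 = -(-153)*12 = -51*(-36) = 1836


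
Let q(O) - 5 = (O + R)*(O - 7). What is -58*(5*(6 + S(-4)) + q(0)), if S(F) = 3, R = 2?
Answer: -2088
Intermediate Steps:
q(O) = 5 + (-7 + O)*(2 + O) (q(O) = 5 + (O + 2)*(O - 7) = 5 + (2 + O)*(-7 + O) = 5 + (-7 + O)*(2 + O))
-58*(5*(6 + S(-4)) + q(0)) = -58*(5*(6 + 3) + (-9 + 0² - 5*0)) = -58*(5*9 + (-9 + 0 + 0)) = -58*(45 - 9) = -58*36 = -2088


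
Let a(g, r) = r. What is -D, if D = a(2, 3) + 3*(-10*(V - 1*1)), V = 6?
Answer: 147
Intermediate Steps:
D = -147 (D = 3 + 3*(-10*(6 - 1*1)) = 3 + 3*(-10*(6 - 1)) = 3 + 3*(-10*5) = 3 + 3*(-50) = 3 - 150 = -147)
-D = -1*(-147) = 147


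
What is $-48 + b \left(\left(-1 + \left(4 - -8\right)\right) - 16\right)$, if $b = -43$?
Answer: $167$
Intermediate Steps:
$-48 + b \left(\left(-1 + \left(4 - -8\right)\right) - 16\right) = -48 - 43 \left(\left(-1 + \left(4 - -8\right)\right) - 16\right) = -48 - 43 \left(\left(-1 + \left(4 + 8\right)\right) - 16\right) = -48 - 43 \left(\left(-1 + 12\right) - 16\right) = -48 - 43 \left(11 - 16\right) = -48 - -215 = -48 + 215 = 167$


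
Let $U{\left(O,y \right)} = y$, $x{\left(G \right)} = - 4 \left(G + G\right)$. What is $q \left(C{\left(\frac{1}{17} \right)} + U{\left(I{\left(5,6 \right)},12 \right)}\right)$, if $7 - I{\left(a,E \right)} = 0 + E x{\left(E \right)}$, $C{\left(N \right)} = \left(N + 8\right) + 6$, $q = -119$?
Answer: $-3101$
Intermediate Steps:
$x{\left(G \right)} = - 8 G$ ($x{\left(G \right)} = - 4 \cdot 2 G = - 8 G$)
$C{\left(N \right)} = 14 + N$ ($C{\left(N \right)} = \left(8 + N\right) + 6 = 14 + N$)
$I{\left(a,E \right)} = 7 + 8 E^{2}$ ($I{\left(a,E \right)} = 7 - \left(0 + E \left(- 8 E\right)\right) = 7 - \left(0 - 8 E^{2}\right) = 7 - - 8 E^{2} = 7 + 8 E^{2}$)
$q \left(C{\left(\frac{1}{17} \right)} + U{\left(I{\left(5,6 \right)},12 \right)}\right) = - 119 \left(\left(14 + \frac{1}{17}\right) + 12\right) = - 119 \left(\frac{239}{17} + 12\right) = \left(-119\right) \frac{443}{17} = -3101$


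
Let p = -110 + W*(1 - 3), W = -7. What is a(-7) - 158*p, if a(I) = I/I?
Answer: 15169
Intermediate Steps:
p = -96 (p = -110 - 7*(1 - 3) = -110 - 7*(-2) = -110 + 14 = -96)
a(I) = 1
a(-7) - 158*p = 1 - 158*(-96) = 1 + 15168 = 15169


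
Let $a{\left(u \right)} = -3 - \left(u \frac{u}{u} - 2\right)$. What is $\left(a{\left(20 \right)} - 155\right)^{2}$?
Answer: $30976$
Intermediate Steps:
$a{\left(u \right)} = -1 - u$ ($a{\left(u \right)} = -3 - \left(u 1 - 2\right) = -3 - \left(u - 2\right) = -3 - \left(-2 + u\right) = -1 - u$)
$\left(a{\left(20 \right)} - 155\right)^{2} = \left(\left(-1 - 20\right) - 155\right)^{2} = \left(-21 - 155\right)^{2} = \left(-176\right)^{2} = 30976$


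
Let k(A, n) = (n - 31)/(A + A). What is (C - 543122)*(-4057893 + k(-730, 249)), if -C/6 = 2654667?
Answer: 24395892353008438/365 ≈ 6.6838e+13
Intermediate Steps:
C = -15928002 (C = -6*2654667 = -15928002)
k(A, n) = (-31 + n)/(2*A) (k(A, n) = (-31 + n)/((2*A)) = (-31 + n)*(1/(2*A)) = (-31 + n)/(2*A))
(C - 543122)*(-4057893 + k(-730, 249)) = (-15928002 - 543122)*(-4057893 + (1/2)*(-31 + 249)/(-730)) = -16471124*(-4057893 + (1/2)*(-1/730)*218) = -16471124*(-4057893 - 109/730) = -16471124*(-2962261999/730) = 24395892353008438/365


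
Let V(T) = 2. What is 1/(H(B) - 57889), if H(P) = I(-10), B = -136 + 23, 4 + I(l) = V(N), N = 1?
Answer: -1/57891 ≈ -1.7274e-5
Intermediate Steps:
I(l) = -2 (I(l) = -4 + 2 = -2)
B = -113
H(P) = -2
1/(H(B) - 57889) = 1/(-2 - 57889) = 1/(-57891) = -1/57891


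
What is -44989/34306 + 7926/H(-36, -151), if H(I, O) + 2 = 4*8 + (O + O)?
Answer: -4178623/137224 ≈ -30.451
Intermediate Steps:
H(I, O) = 30 + 2*O (H(I, O) = -2 + (4*8 + (O + O)) = -2 + (32 + 2*O) = 30 + 2*O)
-44989/34306 + 7926/H(-36, -151) = -44989/34306 + 7926/(30 + 2*(-151)) = -44989*1/34306 + 7926/(30 - 302) = -44989/34306 + 7926/(-272) = -44989/34306 + 7926*(-1/272) = -44989/34306 - 3963/136 = -4178623/137224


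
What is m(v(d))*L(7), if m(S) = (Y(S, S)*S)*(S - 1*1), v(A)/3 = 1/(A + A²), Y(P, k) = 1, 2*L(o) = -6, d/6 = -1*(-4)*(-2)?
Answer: 2253/565504 ≈ 0.0039841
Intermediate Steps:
d = -48 (d = 6*(-1*(-4)*(-2)) = 6*(4*(-2)) = 6*(-8) = -48)
L(o) = -3 (L(o) = (½)*(-6) = -3)
v(A) = 3/(A + A²)
m(S) = S*(-1 + S) (m(S) = (1*S)*(S - 1*1) = S*(S - 1) = S*(-1 + S))
m(v(d))*L(7) = ((3/(-48*(1 - 48)))*(-1 + 3/(-48*(1 - 48))))*(-3) = ((3*(-1/48)/(-47))*(-1 + 3*(-1/48)/(-47)))*(-3) = ((3*(-1/48)*(-1/47))*(-1 + 3*(-1/48)*(-1/47)))*(-3) = ((-1 + 1/752)/752)*(-3) = ((1/752)*(-751/752))*(-3) = -751/565504*(-3) = 2253/565504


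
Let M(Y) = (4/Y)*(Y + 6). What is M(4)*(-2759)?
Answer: -27590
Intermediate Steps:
M(Y) = 4*(6 + Y)/Y (M(Y) = (4/Y)*(6 + Y) = 4*(6 + Y)/Y)
M(4)*(-2759) = (4 + 24/4)*(-2759) = (4 + 24*(¼))*(-2759) = (4 + 6)*(-2759) = 10*(-2759) = -27590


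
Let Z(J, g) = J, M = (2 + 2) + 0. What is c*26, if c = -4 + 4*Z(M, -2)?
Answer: 312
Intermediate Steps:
M = 4 (M = 4 + 0 = 4)
c = 12 (c = -4 + 4*4 = -4 + 16 = 12)
c*26 = 12*26 = 312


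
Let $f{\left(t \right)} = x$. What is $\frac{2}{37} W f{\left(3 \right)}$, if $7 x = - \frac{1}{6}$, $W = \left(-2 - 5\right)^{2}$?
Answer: $- \frac{7}{111} \approx -0.063063$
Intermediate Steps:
$W = 49$ ($W = \left(-7\right)^{2} = 49$)
$x = - \frac{1}{42}$ ($x = \frac{\left(-1\right) \frac{1}{6}}{7} = \frac{1}{7} \left(- \frac{1}{6}\right) = - \frac{1}{42} \approx -0.02381$)
$f{\left(t \right)} = - \frac{1}{42}$
$\frac{2}{37} W f{\left(3 \right)} = \frac{2}{37} \cdot 49 \left(- \frac{1}{42}\right) = \frac{98}{37} \left(- \frac{1}{42}\right) = - \frac{7}{111}$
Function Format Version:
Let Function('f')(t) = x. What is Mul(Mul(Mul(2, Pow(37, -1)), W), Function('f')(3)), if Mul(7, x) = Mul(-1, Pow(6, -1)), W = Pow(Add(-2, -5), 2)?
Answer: Rational(-7, 111) ≈ -0.063063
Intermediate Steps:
W = 49 (W = Pow(-7, 2) = 49)
x = Rational(-1, 42) (x = Mul(Rational(1, 7), Mul(-1, Pow(6, -1))) = Mul(Rational(1, 7), Mul(-1, Rational(1, 6))) = Mul(Rational(1, 7), Rational(-1, 6)) = Rational(-1, 42) ≈ -0.023810)
Function('f')(t) = Rational(-1, 42)
Mul(Mul(Mul(2, Pow(37, -1)), W), Function('f')(3)) = Mul(Mul(Mul(2, Pow(37, -1)), 49), Rational(-1, 42)) = Mul(Mul(Mul(2, Rational(1, 37)), 49), Rational(-1, 42)) = Mul(Mul(Rational(2, 37), 49), Rational(-1, 42)) = Mul(Rational(98, 37), Rational(-1, 42)) = Rational(-7, 111)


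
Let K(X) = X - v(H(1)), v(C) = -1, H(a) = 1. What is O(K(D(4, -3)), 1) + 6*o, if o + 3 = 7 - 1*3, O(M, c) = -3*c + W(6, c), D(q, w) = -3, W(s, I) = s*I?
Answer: 9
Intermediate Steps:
W(s, I) = I*s
K(X) = 1 + X (K(X) = X - 1*(-1) = X + 1 = 1 + X)
O(M, c) = 3*c (O(M, c) = -3*c + c*6 = -3*c + 6*c = 3*c)
o = 1 (o = -3 + (7 - 1*3) = -3 + (7 - 3) = -3 + 4 = 1)
O(K(D(4, -3)), 1) + 6*o = 3*1 + 6*1 = 3 + 6 = 9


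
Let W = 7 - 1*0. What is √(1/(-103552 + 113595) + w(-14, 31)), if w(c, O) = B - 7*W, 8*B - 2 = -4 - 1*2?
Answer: I*√165046330/1826 ≈ 7.0356*I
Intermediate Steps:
B = -½ (B = ¼ + (-4 - 1*2)/8 = ¼ + (-4 - 2)/8 = ¼ + (⅛)*(-6) = ¼ - ¾ = -½ ≈ -0.50000)
W = 7 (W = 7 + 0 = 7)
w(c, O) = -99/2 (w(c, O) = -½ - 7*7 = -½ - 49 = -99/2)
√(1/(-103552 + 113595) + w(-14, 31)) = √(1/(-103552 + 113595) - 99/2) = √(1/10043 - 99/2) = √(-994255/20086) = I*√165046330/1826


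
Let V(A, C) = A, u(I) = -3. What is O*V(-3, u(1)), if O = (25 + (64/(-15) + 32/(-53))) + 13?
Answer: -26338/265 ≈ -99.389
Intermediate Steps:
O = 26338/795 (O = (25 + (64*(-1/15) + 32*(-1/53))) + 13 = (25 + (-64/15 - 32/53)) + 13 = (25 - 3872/795) + 13 = 16003/795 + 13 = 26338/795 ≈ 33.130)
O*V(-3, u(1)) = (26338/795)*(-3) = -26338/265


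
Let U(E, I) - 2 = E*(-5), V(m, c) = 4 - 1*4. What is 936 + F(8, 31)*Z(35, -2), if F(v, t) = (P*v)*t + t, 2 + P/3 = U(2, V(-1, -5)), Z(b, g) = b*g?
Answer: 519566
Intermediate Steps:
V(m, c) = 0 (V(m, c) = 4 - 4 = 0)
U(E, I) = 2 - 5*E (U(E, I) = 2 + E*(-5) = 2 - 5*E)
P = -30 (P = -6 + 3*(2 - 5*2) = -6 + 3*(2 - 10) = -6 + 3*(-8) = -6 - 24 = -30)
F(v, t) = t - 30*t*v (F(v, t) = (-30*v)*t + t = -30*t*v + t = t - 30*t*v)
936 + F(8, 31)*Z(35, -2) = 936 + (31*(1 - 30*8))*(35*(-2)) = 936 + (31*(1 - 240))*(-70) = 936 + (31*(-239))*(-70) = 936 - 7409*(-70) = 936 + 518630 = 519566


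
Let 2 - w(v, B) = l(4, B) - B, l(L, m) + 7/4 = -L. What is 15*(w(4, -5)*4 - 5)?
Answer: 90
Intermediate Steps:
l(L, m) = -7/4 - L
w(v, B) = 31/4 + B (w(v, B) = 2 - ((-7/4 - 1*4) - B) = 2 - ((-7/4 - 4) - B) = 2 - (-23/4 - B) = 2 + (23/4 + B) = 31/4 + B)
15*(w(4, -5)*4 - 5) = 15*((31/4 - 5)*4 - 5) = 15*((11/4)*4 - 5) = 15*(11 - 5) = 15*6 = 90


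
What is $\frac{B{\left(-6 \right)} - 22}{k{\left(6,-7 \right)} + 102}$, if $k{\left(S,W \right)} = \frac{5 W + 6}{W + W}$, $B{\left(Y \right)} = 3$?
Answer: $- \frac{266}{1457} \approx -0.18257$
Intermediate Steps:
$k{\left(S,W \right)} = \frac{6 + 5 W}{2 W}$
$\frac{B{\left(-6 \right)} - 22}{k{\left(6,-7 \right)} + 102} = \frac{3 - 22}{\left(\frac{5}{2} + \frac{3}{-7}\right) + 102} = - \frac{19}{\left(\frac{5}{2} + 3 \left(- \frac{1}{7}\right)\right) + 102} = - \frac{19}{\left(\frac{5}{2} - \frac{3}{7}\right) + 102} = - \frac{19}{\frac{29}{14} + 102} = - \frac{19}{\frac{1457}{14}} = \left(-19\right) \frac{14}{1457} = - \frac{266}{1457}$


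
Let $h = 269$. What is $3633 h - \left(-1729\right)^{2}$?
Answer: $-2012164$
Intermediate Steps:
$3633 h - \left(-1729\right)^{2} = 3633 \cdot 269 - \left(-1729\right)^{2} = 977277 - 2989441 = -2012164$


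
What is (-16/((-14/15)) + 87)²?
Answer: 531441/49 ≈ 10846.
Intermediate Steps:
(-16/((-14/15)) + 87)² = (-16/((-14*1/15)) + 87)² = (-16/(-14/15) + 87)² = (-16*(-15/14) + 87)² = (120/7 + 87)² = (729/7)² = 531441/49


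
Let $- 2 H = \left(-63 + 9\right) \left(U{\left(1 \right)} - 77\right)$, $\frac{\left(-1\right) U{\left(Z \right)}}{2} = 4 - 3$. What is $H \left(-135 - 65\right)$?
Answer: $426600$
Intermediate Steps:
$U{\left(Z \right)} = -2$ ($U{\left(Z \right)} = - 2 \left(4 - 3\right) = \left(-2\right) 1 = -2$)
$H = -2133$ ($H = - \frac{\left(-63 + 9\right) \left(-2 - 77\right)}{2} = - \frac{\left(-54\right) \left(-79\right)}{2} = \left(- \frac{1}{2}\right) 4266 = -2133$)
$H \left(-135 - 65\right) = - 2133 \left(-135 - 65\right) = \left(-2133\right) \left(-200\right) = 426600$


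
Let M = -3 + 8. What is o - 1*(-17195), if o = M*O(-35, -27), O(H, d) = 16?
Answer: 17275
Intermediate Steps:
M = 5
o = 80 (o = 5*16 = 80)
o - 1*(-17195) = 80 - 1*(-17195) = 80 + 17195 = 17275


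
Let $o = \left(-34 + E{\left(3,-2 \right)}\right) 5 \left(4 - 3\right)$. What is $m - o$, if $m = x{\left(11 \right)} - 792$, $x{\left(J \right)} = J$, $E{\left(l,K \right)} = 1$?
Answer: $-616$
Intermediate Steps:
$o = -165$ ($o = \left(-34 + 1\right) 5 \left(4 - 3\right) = - 33 \cdot 5 \cdot 1 = \left(-33\right) 5 = -165$)
$m = -781$ ($m = 11 - 792 = -781$)
$m - o = -781 - -165 = -781 + 165 = -616$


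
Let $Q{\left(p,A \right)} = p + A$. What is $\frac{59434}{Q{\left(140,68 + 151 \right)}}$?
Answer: $\frac{59434}{359} \approx 165.55$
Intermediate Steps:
$Q{\left(p,A \right)} = A + p$
$\frac{59434}{Q{\left(140,68 + 151 \right)}} = \frac{59434}{\left(68 + 151\right) + 140} = \frac{59434}{219 + 140} = \frac{59434}{359}$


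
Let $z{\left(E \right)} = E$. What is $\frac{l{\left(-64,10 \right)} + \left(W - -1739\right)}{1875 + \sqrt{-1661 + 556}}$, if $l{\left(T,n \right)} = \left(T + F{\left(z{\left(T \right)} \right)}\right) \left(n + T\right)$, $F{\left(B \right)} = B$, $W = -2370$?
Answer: $\frac{2355375}{703346} - \frac{6281 i \sqrt{1105}}{3516730} \approx 3.3488 - 0.059371 i$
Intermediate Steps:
$l{\left(T,n \right)} = 2 T \left(T + n\right)$ ($l{\left(T,n \right)} = \left(T + T\right) \left(n + T\right) = 2 T \left(T + n\right)$)
$\frac{l{\left(-64,10 \right)} + \left(W - -1739\right)}{1875 + \sqrt{-1661 + 556}} = \frac{2 \left(-64\right) \left(-64 + 10\right) - 631}{1875 + \sqrt{-1661 + 556}} = \frac{2 \left(-64\right) \left(-54\right) + \left(-2370 + 1739\right)}{1875 + \sqrt{-1105}} = \frac{6912 - 631}{1875 + i \sqrt{1105}} = \frac{6281}{1875 + i \sqrt{1105}}$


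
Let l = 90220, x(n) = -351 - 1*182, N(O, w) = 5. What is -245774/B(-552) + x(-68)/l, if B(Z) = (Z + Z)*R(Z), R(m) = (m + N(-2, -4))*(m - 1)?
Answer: -1498285133/289701680520 ≈ -0.0051718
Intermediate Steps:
R(m) = (-1 + m)*(5 + m) (R(m) = (m + 5)*(m - 1) = (5 + m)*(-1 + m) = (-1 + m)*(5 + m))
x(n) = -533 (x(n) = -351 - 182 = -533)
B(Z) = 2*Z*(-5 + Z² + 4*Z) (B(Z) = (Z + Z)*(-5 + Z² + 4*Z) = (2*Z)*(-5 + Z² + 4*Z) = 2*Z*(-5 + Z² + 4*Z))
-245774/B(-552) + x(-68)/l = -245774*(-1/(1104*(-5 + (-552)² + 4*(-552)))) - 533/90220 = -245774*(-1/(1104*(-5 + 304704 - 2208))) - 533*1/90220 = -245774/(2*(-552)*302491) - 41/6940 = -245774/(-333950064) - 41/6940 = -245774*(-1/333950064) - 41/6940 = 122887/166975032 - 41/6940 = -1498285133/289701680520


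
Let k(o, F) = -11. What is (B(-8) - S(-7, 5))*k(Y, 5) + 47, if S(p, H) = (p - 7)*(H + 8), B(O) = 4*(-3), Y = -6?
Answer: -1823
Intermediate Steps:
B(O) = -12
S(p, H) = (-7 + p)*(8 + H)
(B(-8) - S(-7, 5))*k(Y, 5) + 47 = (-12 - (-56 - 7*5 + 8*(-7) + 5*(-7)))*(-11) + 47 = (-12 - (-56 - 35 - 56 - 35))*(-11) + 47 = (-12 - 1*(-182))*(-11) + 47 = (-12 + 182)*(-11) + 47 = 170*(-11) + 47 = -1870 + 47 = -1823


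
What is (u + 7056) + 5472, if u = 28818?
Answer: 41346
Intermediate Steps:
(u + 7056) + 5472 = (28818 + 7056) + 5472 = 35874 + 5472 = 41346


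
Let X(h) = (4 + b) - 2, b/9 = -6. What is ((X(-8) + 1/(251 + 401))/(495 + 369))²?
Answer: 14190289/3917758464 ≈ 0.0036220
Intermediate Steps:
b = -54 (b = 9*(-6) = -54)
X(h) = -52 (X(h) = (4 - 54) - 2 = -50 - 2 = -52)
((X(-8) + 1/(251 + 401))/(495 + 369))² = ((-52 + 1/(251 + 401))/(495 + 369))² = ((-52 + 1/652)/864)² = ((-52 + 1/652)*(1/864))² = (-33903/652*1/864)² = (-3767/62592)² = 14190289/3917758464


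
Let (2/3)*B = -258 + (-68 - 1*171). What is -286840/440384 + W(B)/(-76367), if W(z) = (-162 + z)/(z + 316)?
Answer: -2352161128435/3611107679144 ≈ -0.65137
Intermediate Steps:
B = -1491/2 (B = 3*(-258 + (-68 - 1*171))/2 = 3*(-258 + (-68 - 171))/2 = 3*(-258 - 239)/2 = (3/2)*(-497) = -1491/2 ≈ -745.50)
W(z) = (-162 + z)/(316 + z)
-286840/440384 + W(B)/(-76367) = -286840/440384 + ((-162 - 1491/2)/(316 - 1491/2))/(-76367) = -286840*1/440384 + (-1815/2/(-859/2))*(-1/76367) = -35855/55048 - 2/859*(-1815/2)*(-1/76367) = -35855/55048 + (1815/859)*(-1/76367) = -35855/55048 - 1815/65599253 = -2352161128435/3611107679144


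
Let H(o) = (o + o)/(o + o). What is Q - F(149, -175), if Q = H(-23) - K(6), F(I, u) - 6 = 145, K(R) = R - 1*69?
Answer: -87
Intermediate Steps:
K(R) = -69 + R (K(R) = R - 69 = -69 + R)
F(I, u) = 151 (F(I, u) = 6 + 145 = 151)
H(o) = 1 (H(o) = (2*o)/((2*o)) = (2*o)*(1/(2*o)) = 1)
Q = 64 (Q = 1 - (-69 + 6) = 1 - 1*(-63) = 1 + 63 = 64)
Q - F(149, -175) = 64 - 1*151 = 64 - 151 = -87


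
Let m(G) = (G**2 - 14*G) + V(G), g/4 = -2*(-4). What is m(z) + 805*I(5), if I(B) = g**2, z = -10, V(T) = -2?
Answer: 824558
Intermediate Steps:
g = 32 (g = 4*(-2*(-4)) = 4*8 = 32)
I(B) = 1024 (I(B) = 32**2 = 1024)
m(G) = -2 + G**2 - 14*G (m(G) = (G**2 - 14*G) - 2 = -2 + G**2 - 14*G)
m(z) + 805*I(5) = (-2 + (-10)**2 - 14*(-10)) + 805*1024 = (-2 + 100 + 140) + 824320 = 238 + 824320 = 824558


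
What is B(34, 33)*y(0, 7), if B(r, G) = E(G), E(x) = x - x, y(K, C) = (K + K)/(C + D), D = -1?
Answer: 0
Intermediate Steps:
y(K, C) = 2*K/(-1 + C) (y(K, C) = (K + K)/(C - 1) = (2*K)/(-1 + C) = 2*K/(-1 + C))
E(x) = 0
B(r, G) = 0
B(34, 33)*y(0, 7) = 0*(2*0/(-1 + 7)) = 0*(2*0/6) = 0*(2*0*(⅙)) = 0*0 = 0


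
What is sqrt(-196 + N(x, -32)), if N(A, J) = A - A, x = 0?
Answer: 14*I ≈ 14.0*I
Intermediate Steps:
N(A, J) = 0
sqrt(-196 + N(x, -32)) = sqrt(-196 + 0) = sqrt(-196) = 14*I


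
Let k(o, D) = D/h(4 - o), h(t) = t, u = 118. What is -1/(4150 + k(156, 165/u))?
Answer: -17936/74434235 ≈ -0.00024096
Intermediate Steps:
k(o, D) = D/(4 - o)
-1/(4150 + k(156, 165/u)) = -1/(4150 - 165/118/(-4 + 156)) = -1/(4150 - 1*165*(1/118)/152) = -1/(4150 - 1*165/118*1/152) = -1/(4150 - 165/17936) = -1/74434235/17936 = -1*17936/74434235 = -17936/74434235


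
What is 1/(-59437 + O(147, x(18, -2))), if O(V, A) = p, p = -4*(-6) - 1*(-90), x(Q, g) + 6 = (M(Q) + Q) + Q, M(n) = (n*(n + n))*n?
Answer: -1/59323 ≈ -1.6857e-5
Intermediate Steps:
M(n) = 2*n**3 (M(n) = (n*(2*n))*n = (2*n**2)*n = 2*n**3)
x(Q, g) = -6 + 2*Q + 2*Q**3 (x(Q, g) = -6 + ((2*Q**3 + Q) + Q) = -6 + ((Q + 2*Q**3) + Q) = -6 + (2*Q + 2*Q**3) = -6 + 2*Q + 2*Q**3)
p = 114 (p = 24 + 90 = 114)
O(V, A) = 114
1/(-59437 + O(147, x(18, -2))) = 1/(-59437 + 114) = 1/(-59323) = -1/59323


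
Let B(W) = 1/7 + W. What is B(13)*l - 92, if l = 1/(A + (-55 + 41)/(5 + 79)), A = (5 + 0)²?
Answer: -95404/1043 ≈ -91.471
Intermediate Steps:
B(W) = ⅐ + W
A = 25 (A = 5² = 25)
l = 6/149 (l = 1/(25 + (-55 + 41)/(5 + 79)) = 1/(25 - 14/84) = 1/(25 - 14*1/84) = 1/(25 - ⅙) = 1/(149/6) = 6/149 ≈ 0.040268)
B(13)*l - 92 = (⅐ + 13)*(6/149) - 92 = (92/7)*(6/149) - 92 = 552/1043 - 92 = -95404/1043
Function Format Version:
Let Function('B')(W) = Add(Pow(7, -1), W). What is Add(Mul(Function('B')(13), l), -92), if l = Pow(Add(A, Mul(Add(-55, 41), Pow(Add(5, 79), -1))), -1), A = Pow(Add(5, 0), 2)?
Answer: Rational(-95404, 1043) ≈ -91.471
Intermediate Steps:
Function('B')(W) = Add(Rational(1, 7), W)
A = 25 (A = Pow(5, 2) = 25)
l = Rational(6, 149) (l = Pow(Add(25, Mul(Add(-55, 41), Pow(Add(5, 79), -1))), -1) = Pow(Add(25, Mul(-14, Pow(84, -1))), -1) = Pow(Add(25, Mul(-14, Rational(1, 84))), -1) = Pow(Add(25, Rational(-1, 6)), -1) = Pow(Rational(149, 6), -1) = Rational(6, 149) ≈ 0.040268)
Add(Mul(Function('B')(13), l), -92) = Add(Mul(Add(Rational(1, 7), 13), Rational(6, 149)), -92) = Add(Mul(Rational(92, 7), Rational(6, 149)), -92) = Add(Rational(552, 1043), -92) = Rational(-95404, 1043)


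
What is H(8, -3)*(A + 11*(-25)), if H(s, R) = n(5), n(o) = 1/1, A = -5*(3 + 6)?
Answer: -320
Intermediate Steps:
A = -45 (A = -5*9 = -45)
n(o) = 1
H(s, R) = 1
H(8, -3)*(A + 11*(-25)) = 1*(-45 + 11*(-25)) = 1*(-45 - 275) = 1*(-320) = -320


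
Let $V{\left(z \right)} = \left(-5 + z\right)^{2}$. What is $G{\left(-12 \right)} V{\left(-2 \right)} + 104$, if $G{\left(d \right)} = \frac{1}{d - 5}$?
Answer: $\frac{1719}{17} \approx 101.12$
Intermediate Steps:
$G{\left(d \right)} = \frac{1}{-5 + d}$
$G{\left(-12 \right)} V{\left(-2 \right)} + 104 = \frac{\left(-5 - 2\right)^{2}}{-5 - 12} + 104 = \frac{\left(-7\right)^{2}}{-17} + 104 = \left(- \frac{1}{17}\right) 49 + 104 = - \frac{49}{17} + 104 = \frac{1719}{17}$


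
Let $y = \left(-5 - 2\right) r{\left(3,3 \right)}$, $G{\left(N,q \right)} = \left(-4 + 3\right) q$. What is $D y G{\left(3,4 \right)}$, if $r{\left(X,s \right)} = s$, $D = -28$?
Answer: $-2352$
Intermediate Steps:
$G{\left(N,q \right)} = - q$
$y = -21$ ($y = \left(-5 - 2\right) 3 = \left(-7\right) 3 = -21$)
$D y G{\left(3,4 \right)} = \left(-28\right) \left(-21\right) \left(\left(-1\right) 4\right) = 588 \left(-4\right) = -2352$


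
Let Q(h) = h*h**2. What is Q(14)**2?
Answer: 7529536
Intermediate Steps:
Q(h) = h**3
Q(14)**2 = (14**3)**2 = 2744**2 = 7529536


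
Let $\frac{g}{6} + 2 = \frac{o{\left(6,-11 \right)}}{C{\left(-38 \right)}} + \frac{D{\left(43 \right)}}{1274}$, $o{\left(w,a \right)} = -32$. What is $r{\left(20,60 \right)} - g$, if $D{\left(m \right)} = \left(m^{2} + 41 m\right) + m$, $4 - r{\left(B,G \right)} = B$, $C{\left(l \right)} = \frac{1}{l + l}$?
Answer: $- \frac{9308617}{637} \approx -14613.0$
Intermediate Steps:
$C{\left(l \right)} = \frac{1}{2 l}$
$r{\left(B,G \right)} = 4 - B$
$D{\left(m \right)} = m^{2} + 42 m$
$g = \frac{9298425}{637}$ ($g = -12 + 6 \left(- \frac{32}{\frac{1}{2} \frac{1}{-38}} + \frac{43 \left(42 + 43\right)}{1274}\right) = -12 + 6 \left(- \frac{32}{\frac{1}{2} \left(- \frac{1}{38}\right)} + 43 \cdot 85 \cdot \frac{1}{1274}\right) = -12 + 6 \left(- \frac{32}{- \frac{1}{76}} + 3655 \cdot \frac{1}{1274}\right) = -12 + 6 \left(\left(-32\right) \left(-76\right) + \frac{3655}{1274}\right) = -12 + 6 \left(2432 + \frac{3655}{1274}\right) = -12 + 6 \cdot \frac{3102023}{1274} = -12 + \frac{9306069}{637} = \frac{9298425}{637} \approx 14597.0$)
$r{\left(20,60 \right)} - g = \left(4 - 20\right) - \frac{9298425}{637} = -16 - \frac{9298425}{637} = - \frac{9308617}{637}$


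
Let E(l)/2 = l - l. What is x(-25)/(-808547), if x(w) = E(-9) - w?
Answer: -25/808547 ≈ -3.0920e-5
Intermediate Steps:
E(l) = 0 (E(l) = 2*(l - l) = 2*0 = 0)
x(w) = -w (x(w) = 0 - w = -w)
x(-25)/(-808547) = -1*(-25)/(-808547) = 25*(-1/808547) = -25/808547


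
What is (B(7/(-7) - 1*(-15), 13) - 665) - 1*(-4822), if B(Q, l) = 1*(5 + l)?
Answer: 4175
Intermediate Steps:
B(Q, l) = 5 + l
(B(7/(-7) - 1*(-15), 13) - 665) - 1*(-4822) = ((5 + 13) - 665) - 1*(-4822) = (18 - 665) + 4822 = -647 + 4822 = 4175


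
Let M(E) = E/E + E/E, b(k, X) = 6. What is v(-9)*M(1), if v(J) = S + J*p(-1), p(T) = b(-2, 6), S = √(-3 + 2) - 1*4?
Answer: -116 + 2*I ≈ -116.0 + 2.0*I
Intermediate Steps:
S = -4 + I (S = √(-1) - 4 = I - 4 = -4 + I ≈ -4.0 + 1.0*I)
p(T) = 6
M(E) = 2 (M(E) = 1 + 1 = 2)
v(J) = -4 + I + 6*J (v(J) = (-4 + I) + J*6 = (-4 + I) + 6*J = -4 + I + 6*J)
v(-9)*M(1) = (-4 + I + 6*(-9))*2 = (-4 + I - 54)*2 = (-58 + I)*2 = -116 + 2*I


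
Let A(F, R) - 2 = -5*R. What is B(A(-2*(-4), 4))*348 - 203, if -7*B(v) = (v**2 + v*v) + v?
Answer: -31523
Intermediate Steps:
A(F, R) = 2 - 5*R
B(v) = -2*v**2/7 - v/7 (B(v) = -((v**2 + v*v) + v)/7 = -((v**2 + v**2) + v)/7 = -(2*v**2 + v)/7 = -(v + 2*v**2)/7 = -2*v**2/7 - v/7)
B(A(-2*(-4), 4))*348 - 203 = -(2 - 5*4)*(1 + 2*(2 - 5*4))/7*348 - 203 = -(2 - 20)*(1 + 2*(2 - 20))/7*348 - 203 = -1/7*(-18)*(1 + 2*(-18))*348 - 203 = -1/7*(-18)*(1 - 36)*348 - 203 = -1/7*(-18)*(-35)*348 - 203 = -90*348 - 203 = -31320 - 203 = -31523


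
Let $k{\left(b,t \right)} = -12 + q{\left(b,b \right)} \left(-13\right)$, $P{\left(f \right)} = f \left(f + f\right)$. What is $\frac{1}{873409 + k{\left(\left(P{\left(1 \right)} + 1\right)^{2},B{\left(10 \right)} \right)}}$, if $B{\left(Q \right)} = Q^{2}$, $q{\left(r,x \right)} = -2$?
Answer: $\frac{1}{873423} \approx 1.1449 \cdot 10^{-6}$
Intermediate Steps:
$P{\left(f \right)} = 2 f^{2}$ ($P{\left(f \right)} = f 2 f = 2 f^{2}$)
$k{\left(b,t \right)} = 14$ ($k{\left(b,t \right)} = -12 - -26 = -12 + 26 = 14$)
$\frac{1}{873409 + k{\left(\left(P{\left(1 \right)} + 1\right)^{2},B{\left(10 \right)} \right)}} = \frac{1}{873409 + 14} = \frac{1}{873423}$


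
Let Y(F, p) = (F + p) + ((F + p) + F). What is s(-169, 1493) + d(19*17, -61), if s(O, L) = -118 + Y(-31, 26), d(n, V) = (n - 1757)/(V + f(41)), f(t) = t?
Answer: -873/10 ≈ -87.300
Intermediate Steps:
Y(F, p) = 2*p + 3*F (Y(F, p) = (F + p) + (p + 2*F) = 2*p + 3*F)
d(n, V) = (-1757 + n)/(41 + V) (d(n, V) = (n - 1757)/(V + 41) = (-1757 + n)/(41 + V))
s(O, L) = -159 (s(O, L) = -118 + (2*26 + 3*(-31)) = -118 + (52 - 93) = -118 - 41 = -159)
s(-169, 1493) + d(19*17, -61) = -159 + (-1757 + 19*17)/(41 - 61) = -159 + (-1757 + 323)/(-20) = -159 - 1/20*(-1434) = -159 + 717/10 = -873/10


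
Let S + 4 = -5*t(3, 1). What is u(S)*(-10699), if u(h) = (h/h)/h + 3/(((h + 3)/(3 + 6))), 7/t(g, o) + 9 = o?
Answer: -342368/3 ≈ -1.1412e+5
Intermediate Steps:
t(g, o) = 7/(-9 + o)
S = 3/8 (S = -4 - 35/(-9 + 1) = -4 - 35/(-8) = -4 - 35*(-1)/8 = -4 - 5*(-7/8) = -4 + 35/8 = 3/8 ≈ 0.37500)
u(h) = 1/h + 3/(1/3 + h/9) (u(h) = 1/h + 3/(((3 + h)/9)) = 1/h + 3/(((3 + h)*(1/9))) = 1/h + 3/(1/3 + h/9))
u(S)*(-10699) = ((3 + 28*(3/8))/((3/8)*(3 + 3/8)))*(-10699) = (8*(3 + 21/2)/(3*(27/8)))*(-10699) = ((8/3)*(8/27)*(27/2))*(-10699) = (32/3)*(-10699) = -342368/3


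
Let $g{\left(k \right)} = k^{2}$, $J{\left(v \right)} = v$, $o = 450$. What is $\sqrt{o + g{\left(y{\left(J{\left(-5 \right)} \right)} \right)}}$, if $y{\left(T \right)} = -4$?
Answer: $\sqrt{466} \approx 21.587$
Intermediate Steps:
$\sqrt{o + g{\left(y{\left(J{\left(-5 \right)} \right)} \right)}} = \sqrt{450 + \left(-4\right)^{2}} = \sqrt{450 + 16} = \sqrt{466}$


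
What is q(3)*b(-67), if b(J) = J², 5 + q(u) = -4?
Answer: -40401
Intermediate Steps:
q(u) = -9 (q(u) = -5 - 4 = -9)
q(3)*b(-67) = -9*(-67)² = -9*4489 = -40401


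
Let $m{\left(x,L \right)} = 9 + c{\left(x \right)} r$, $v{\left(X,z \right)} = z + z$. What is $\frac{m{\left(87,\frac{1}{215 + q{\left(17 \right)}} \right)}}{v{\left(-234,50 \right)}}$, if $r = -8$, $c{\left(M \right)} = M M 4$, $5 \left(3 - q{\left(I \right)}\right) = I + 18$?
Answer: $- \frac{242199}{100} \approx -2422.0$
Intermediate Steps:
$q{\left(I \right)} = - \frac{3}{5} - \frac{I}{5}$ ($q{\left(I \right)} = 3 - \frac{I + 18}{5} = 3 - \frac{18 + I}{5} = 3 - \left(\frac{18}{5} + \frac{I}{5}\right) = - \frac{3}{5} - \frac{I}{5}$)
$c{\left(M \right)} = 4 M^{2}$ ($c{\left(M \right)} = M^{2} \cdot 4 = 4 M^{2}$)
$v{\left(X,z \right)} = 2 z$
$m{\left(x,L \right)} = 9 - 32 x^{2}$ ($m{\left(x,L \right)} = 9 + 4 x^{2} \left(-8\right) = 9 - 32 x^{2}$)
$\frac{m{\left(87,\frac{1}{215 + q{\left(17 \right)}} \right)}}{v{\left(-234,50 \right)}} = \frac{9 - 32 \cdot 87^{2}}{2 \cdot 50} = \frac{9 - 242208}{100} = \left(9 - 242208\right) \frac{1}{100} = \left(-242199\right) \frac{1}{100} = - \frac{242199}{100}$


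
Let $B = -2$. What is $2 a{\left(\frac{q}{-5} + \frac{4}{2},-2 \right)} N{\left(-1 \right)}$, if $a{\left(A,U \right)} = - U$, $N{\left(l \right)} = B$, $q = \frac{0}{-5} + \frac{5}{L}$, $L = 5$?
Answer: $-8$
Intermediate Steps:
$q = 1$ ($q = \frac{0}{-5} + \frac{5}{5} = 0 \left(- \frac{1}{5}\right) + 5 \cdot \frac{1}{5} = 0 + 1 = 1$)
$N{\left(l \right)} = -2$
$2 a{\left(\frac{q}{-5} + \frac{4}{2},-2 \right)} N{\left(-1 \right)} = 2 \left(\left(-1\right) \left(-2\right)\right) \left(-2\right) = 2 \cdot 2 \left(-2\right) = 4 \left(-2\right) = -8$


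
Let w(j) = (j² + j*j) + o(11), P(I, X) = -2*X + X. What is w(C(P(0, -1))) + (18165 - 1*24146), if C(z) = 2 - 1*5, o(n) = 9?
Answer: -5954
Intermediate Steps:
P(I, X) = -X
C(z) = -3 (C(z) = 2 - 5 = -3)
w(j) = 9 + 2*j² (w(j) = (j² + j*j) + 9 = (j² + j²) + 9 = 2*j² + 9 = 9 + 2*j²)
w(C(P(0, -1))) + (18165 - 1*24146) = (9 + 2*(-3)²) + (18165 - 1*24146) = (9 + 2*9) + (18165 - 24146) = (9 + 18) - 5981 = 27 - 5981 = -5954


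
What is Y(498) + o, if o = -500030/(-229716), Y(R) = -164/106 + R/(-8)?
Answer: -750225635/12174948 ≈ -61.620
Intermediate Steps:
Y(R) = -82/53 - R/8 (Y(R) = -164*1/106 + R*(-⅛) = -82/53 - R/8)
o = 250015/114858 (o = -500030*(-1/229716) = 250015/114858 ≈ 2.1767)
Y(498) + o = (-82/53 - ⅛*498) + 250015/114858 = (-82/53 - 249/4) + 250015/114858 = -13525/212 + 250015/114858 = -750225635/12174948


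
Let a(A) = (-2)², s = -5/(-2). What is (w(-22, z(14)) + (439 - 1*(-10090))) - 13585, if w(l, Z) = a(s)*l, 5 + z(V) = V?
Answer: -3144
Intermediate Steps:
z(V) = -5 + V
s = 5/2 (s = -5*(-½) = 5/2 ≈ 2.5000)
a(A) = 4
w(l, Z) = 4*l
(w(-22, z(14)) + (439 - 1*(-10090))) - 13585 = (4*(-22) + (439 - 1*(-10090))) - 13585 = (-88 + (439 + 10090)) - 13585 = (-88 + 10529) - 13585 = 10441 - 13585 = -3144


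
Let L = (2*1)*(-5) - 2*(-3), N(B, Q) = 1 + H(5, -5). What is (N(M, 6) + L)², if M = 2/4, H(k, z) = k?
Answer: 4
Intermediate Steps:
M = ½ (M = 2*(¼) = ½ ≈ 0.50000)
N(B, Q) = 6 (N(B, Q) = 1 + 5 = 6)
L = -4 (L = 2*(-5) + 6 = -10 + 6 = -4)
(N(M, 6) + L)² = (6 - 4)² = 2² = 4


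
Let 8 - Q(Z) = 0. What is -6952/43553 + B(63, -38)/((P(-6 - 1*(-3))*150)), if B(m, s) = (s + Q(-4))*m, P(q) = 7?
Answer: -426737/217765 ≈ -1.9596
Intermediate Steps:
Q(Z) = 8 (Q(Z) = 8 - 1*0 = 8 + 0 = 8)
B(m, s) = m*(8 + s) (B(m, s) = (s + 8)*m = (8 + s)*m = m*(8 + s))
-6952/43553 + B(63, -38)/((P(-6 - 1*(-3))*150)) = -6952/43553 + (63*(8 - 38))/((7*150)) = -6952*1/43553 + (63*(-30))/1050 = -6952/43553 - 1890*1/1050 = -6952/43553 - 9/5 = -426737/217765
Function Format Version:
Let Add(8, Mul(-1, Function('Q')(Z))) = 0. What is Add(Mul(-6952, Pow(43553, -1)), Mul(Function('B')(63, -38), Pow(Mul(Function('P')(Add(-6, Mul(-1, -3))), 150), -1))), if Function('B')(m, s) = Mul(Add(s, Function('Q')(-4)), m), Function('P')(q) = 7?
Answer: Rational(-426737, 217765) ≈ -1.9596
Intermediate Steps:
Function('Q')(Z) = 8 (Function('Q')(Z) = Add(8, Mul(-1, 0)) = Add(8, 0) = 8)
Function('B')(m, s) = Mul(m, Add(8, s)) (Function('B')(m, s) = Mul(Add(s, 8), m) = Mul(Add(8, s), m) = Mul(m, Add(8, s)))
Add(Mul(-6952, Pow(43553, -1)), Mul(Function('B')(63, -38), Pow(Mul(Function('P')(Add(-6, Mul(-1, -3))), 150), -1))) = Add(Mul(-6952, Pow(43553, -1)), Mul(Mul(63, Add(8, -38)), Pow(Mul(7, 150), -1))) = Add(Mul(-6952, Rational(1, 43553)), Mul(Mul(63, -30), Pow(1050, -1))) = Add(Rational(-6952, 43553), Mul(-1890, Rational(1, 1050))) = Add(Rational(-6952, 43553), Rational(-9, 5)) = Rational(-426737, 217765)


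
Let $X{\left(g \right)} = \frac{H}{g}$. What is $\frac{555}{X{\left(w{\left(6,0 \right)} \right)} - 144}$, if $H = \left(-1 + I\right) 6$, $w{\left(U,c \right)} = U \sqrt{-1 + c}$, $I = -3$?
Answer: $- \frac{4995}{1297} - \frac{555 i}{5188} \approx -3.8512 - 0.10698 i$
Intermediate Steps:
$H = -24$ ($H = \left(-1 - 3\right) 6 = \left(-4\right) 6 = -24$)
$X{\left(g \right)} = - \frac{24}{g}$
$\frac{555}{X{\left(w{\left(6,0 \right)} \right)} - 144} = \frac{555}{- \frac{24}{6 \sqrt{-1 + 0}} - 144} = \frac{555}{- \frac{24}{6 \sqrt{-1}} - 144} = \frac{555}{- \frac{24}{6 i} - 144} = \frac{555}{- 24 \left(- \frac{i}{6}\right) - 144} = \frac{555}{4 i - 144} = \frac{555}{-144 + 4 i} = 555 \frac{-144 - 4 i}{20752} = \frac{555 \left(-144 - 4 i\right)}{20752}$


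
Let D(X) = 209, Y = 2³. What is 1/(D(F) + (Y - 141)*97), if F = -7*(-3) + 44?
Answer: -1/12692 ≈ -7.8790e-5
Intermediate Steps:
Y = 8
F = 65 (F = 21 + 44 = 65)
1/(D(F) + (Y - 141)*97) = 1/(209 + (8 - 141)*97) = 1/(209 - 133*97) = 1/(209 - 12901) = 1/(-12692) = -1/12692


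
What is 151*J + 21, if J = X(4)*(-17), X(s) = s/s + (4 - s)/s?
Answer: -2546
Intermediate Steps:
X(s) = 1 + (4 - s)/s
J = -17 (J = (4/4)*(-17) = (4*(¼))*(-17) = 1*(-17) = -17)
151*J + 21 = 151*(-17) + 21 = -2567 + 21 = -2546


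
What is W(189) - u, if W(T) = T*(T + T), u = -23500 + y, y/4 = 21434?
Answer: 9206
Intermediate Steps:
y = 85736 (y = 4*21434 = 85736)
u = 62236 (u = -23500 + 85736 = 62236)
W(T) = 2*T² (W(T) = T*(2*T) = 2*T²)
W(189) - u = 2*189² - 1*62236 = 2*35721 - 62236 = 71442 - 62236 = 9206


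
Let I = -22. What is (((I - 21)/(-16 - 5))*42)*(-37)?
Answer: -3182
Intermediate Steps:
(((I - 21)/(-16 - 5))*42)*(-37) = (((-22 - 21)/(-16 - 5))*42)*(-37) = (-43/(-21)*42)*(-37) = (-43*(-1/21)*42)*(-37) = ((43/21)*42)*(-37) = 86*(-37) = -3182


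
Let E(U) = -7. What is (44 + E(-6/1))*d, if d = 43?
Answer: 1591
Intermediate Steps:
(44 + E(-6/1))*d = (44 - 7)*43 = 37*43 = 1591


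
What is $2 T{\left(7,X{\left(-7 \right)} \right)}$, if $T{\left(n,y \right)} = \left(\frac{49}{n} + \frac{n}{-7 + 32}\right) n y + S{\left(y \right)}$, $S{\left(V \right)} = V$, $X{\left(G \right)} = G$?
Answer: $- \frac{18186}{25} \approx -727.44$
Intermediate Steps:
$T{\left(n,y \right)} = y + n y \left(\frac{49}{n} + \frac{n}{25}\right)$ ($T{\left(n,y \right)} = \left(\frac{49}{n} + \frac{n}{-7 + 32}\right) n y + y = \left(\frac{49}{n} + \frac{n}{25}\right) n y + y = n \left(\frac{49}{n} + \frac{n}{25}\right) y + y = n y \left(\frac{49}{n} + \frac{n}{25}\right) + y = y + n y \left(\frac{49}{n} + \frac{n}{25}\right)$)
$2 T{\left(7,X{\left(-7 \right)} \right)} = 2 \cdot \frac{1}{25} \left(-7\right) \left(1250 + 7^{2}\right) = 2 \cdot \frac{1}{25} \left(-7\right) \left(1250 + 49\right) = 2 \cdot \frac{1}{25} \left(-7\right) 1299 = 2 \left(- \frac{9093}{25}\right) = - \frac{18186}{25}$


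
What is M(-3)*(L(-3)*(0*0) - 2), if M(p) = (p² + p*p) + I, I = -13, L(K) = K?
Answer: -10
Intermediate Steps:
M(p) = -13 + 2*p² (M(p) = (p² + p*p) - 13 = (p² + p²) - 13 = 2*p² - 13 = -13 + 2*p²)
M(-3)*(L(-3)*(0*0) - 2) = (-13 + 2*(-3)²)*(-0*0 - 2) = (-13 + 2*9)*(-3*0 - 2) = (-13 + 18)*(0 - 2) = 5*(-2) = -10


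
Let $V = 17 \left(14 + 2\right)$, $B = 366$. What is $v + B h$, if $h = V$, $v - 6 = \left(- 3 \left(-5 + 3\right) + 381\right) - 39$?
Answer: $99906$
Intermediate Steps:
$v = 354$ ($v = 6 + \left(\left(- 3 \left(-5 + 3\right) + 381\right) - 39\right) = 6 + \left(\left(\left(-3\right) \left(-2\right) + 381\right) - 39\right) = 6 + \left(\left(6 + 381\right) - 39\right) = 6 + \left(387 - 39\right) = 6 + 348 = 354$)
$V = 272$ ($V = 17 \cdot 16 = 272$)
$h = 272$
$v + B h = 354 + 366 \cdot 272 = 354 + 99552 = 99906$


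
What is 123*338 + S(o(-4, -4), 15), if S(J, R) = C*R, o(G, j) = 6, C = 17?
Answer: 41829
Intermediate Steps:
S(J, R) = 17*R
123*338 + S(o(-4, -4), 15) = 123*338 + 17*15 = 41574 + 255 = 41829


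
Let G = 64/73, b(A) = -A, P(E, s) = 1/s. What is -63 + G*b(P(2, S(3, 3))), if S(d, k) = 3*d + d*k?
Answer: -41423/657 ≈ -63.049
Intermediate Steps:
G = 64/73 (G = 64*(1/73) = 64/73 ≈ 0.87671)
-63 + G*b(P(2, S(3, 3))) = -63 + 64*(-1/(3*(3 + 3)))/73 = -63 + 64*(-1/(3*6))/73 = -63 + 64*(-1/18)/73 = -63 + 64*(-1*1/18)/73 = -63 + (64/73)*(-1/18) = -63 - 32/657 = -41423/657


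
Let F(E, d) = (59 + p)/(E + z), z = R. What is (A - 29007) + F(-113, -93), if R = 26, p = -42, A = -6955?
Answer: -3128711/87 ≈ -35962.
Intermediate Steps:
z = 26
F(E, d) = 17/(26 + E) (F(E, d) = (59 - 42)/(E + 26) = 17/(26 + E))
(A - 29007) + F(-113, -93) = (-6955 - 29007) + 17/(26 - 113) = -35962 + 17/(-87) = -35962 + 17*(-1/87) = -35962 - 17/87 = -3128711/87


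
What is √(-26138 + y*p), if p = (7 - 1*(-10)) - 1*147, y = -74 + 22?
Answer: I*√19378 ≈ 139.2*I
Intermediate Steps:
y = -52
p = -130 (p = (7 + 10) - 147 = 17 - 147 = -130)
√(-26138 + y*p) = √(-26138 - 52*(-130)) = √(-26138 + 6760) = √(-19378) = I*√19378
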